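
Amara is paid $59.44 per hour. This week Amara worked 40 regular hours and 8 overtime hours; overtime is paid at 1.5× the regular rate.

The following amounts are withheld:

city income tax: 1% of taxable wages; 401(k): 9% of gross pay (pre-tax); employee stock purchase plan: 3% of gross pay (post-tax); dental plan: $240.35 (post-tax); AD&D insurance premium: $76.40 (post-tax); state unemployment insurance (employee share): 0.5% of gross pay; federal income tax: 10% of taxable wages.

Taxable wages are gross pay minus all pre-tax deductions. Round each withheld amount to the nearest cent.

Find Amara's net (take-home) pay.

Regular pay: 40 × $59.44 = $2377.60
Overtime pay: 8 × $59.44 × 1.5 = $713.28
Gross pay = $2377.60 + $713.28 = $3090.88
401(k): $3090.88 × 0.09 = $278.18
Taxable wages = $3090.88 − $278.18 = $2812.70
Federal income tax: $2812.70 × 0.1 = $281.27
City income tax: $2812.70 × 0.01 = $28.13
State unemployment insurance (employee share): $3090.88 × 0.005 = $15.45
Employee stock purchase plan: $3090.88 × 0.03 = $92.73
Dental plan: $240.35
AD&D insurance premium: $76.40
Total deductions = $278.18 + $281.27 + $28.13 + $15.45 + $92.73 + $240.35 + $76.40 = $1012.51
Net pay = $3090.88 − $1012.51 = $2078.37

$2078.37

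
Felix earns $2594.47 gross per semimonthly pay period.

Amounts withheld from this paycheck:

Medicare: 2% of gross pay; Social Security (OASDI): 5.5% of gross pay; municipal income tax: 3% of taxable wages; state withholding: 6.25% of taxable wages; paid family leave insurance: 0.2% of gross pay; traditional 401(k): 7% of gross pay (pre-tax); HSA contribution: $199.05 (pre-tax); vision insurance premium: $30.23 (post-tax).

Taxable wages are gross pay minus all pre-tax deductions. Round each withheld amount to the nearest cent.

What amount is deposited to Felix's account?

$1779.03

HSA contribution: $199.05
Traditional 401(k): $2594.47 × 0.07 = $181.61
Pre-tax total = $199.05 + $181.61 = $380.66
Taxable wages = $2594.47 − $380.66 = $2213.81
State withholding: $2213.81 × 0.0625 = $138.36
Municipal income tax: $2213.81 × 0.03 = $66.41
Medicare: $2594.47 × 0.02 = $51.89
Paid family leave insurance: $2594.47 × 0.002 = $5.19
Social Security (OASDI): $2594.47 × 0.055 = $142.70
Vision insurance premium: $30.23
Total deductions = $199.05 + $181.61 + $138.36 + $66.41 + $51.89 + $5.19 + $142.70 + $30.23 = $815.44
Net pay = $2594.47 − $815.44 = $1779.03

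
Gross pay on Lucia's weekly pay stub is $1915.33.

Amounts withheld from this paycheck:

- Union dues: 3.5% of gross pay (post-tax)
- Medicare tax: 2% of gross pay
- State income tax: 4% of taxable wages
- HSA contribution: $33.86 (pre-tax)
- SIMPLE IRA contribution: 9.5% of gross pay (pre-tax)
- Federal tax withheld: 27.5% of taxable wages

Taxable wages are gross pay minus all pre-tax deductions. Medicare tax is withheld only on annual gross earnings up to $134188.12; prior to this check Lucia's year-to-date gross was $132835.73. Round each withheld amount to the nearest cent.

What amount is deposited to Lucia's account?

$1070.07

SIMPLE IRA contribution: $1915.33 × 0.095 = $181.96
HSA contribution: $33.86
Pre-tax total = $181.96 + $33.86 = $215.82
Taxable wages = $1915.33 − $215.82 = $1699.51
State income tax: $1699.51 × 0.04 = $67.98
Federal tax withheld: $1699.51 × 0.275 = $467.37
Medicare tax: only $134188.12 − $132835.73 = $1352.39 of this check is subject → $1352.39 × 0.02 = $27.05
Union dues: $1915.33 × 0.035 = $67.04
Total deductions = $181.96 + $33.86 + $67.98 + $467.37 + $27.05 + $67.04 = $845.26
Net pay = $1915.33 − $845.26 = $1070.07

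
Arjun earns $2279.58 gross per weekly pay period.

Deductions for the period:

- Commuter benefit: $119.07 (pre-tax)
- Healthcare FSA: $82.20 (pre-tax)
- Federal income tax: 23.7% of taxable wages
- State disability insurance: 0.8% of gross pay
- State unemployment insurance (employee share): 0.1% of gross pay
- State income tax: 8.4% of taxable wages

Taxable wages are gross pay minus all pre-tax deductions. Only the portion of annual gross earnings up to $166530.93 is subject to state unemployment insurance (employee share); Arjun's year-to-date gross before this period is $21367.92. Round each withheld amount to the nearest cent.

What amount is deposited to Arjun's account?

$1390.65

Healthcare FSA: $82.20
Commuter benefit: $119.07
Pre-tax total = $82.20 + $119.07 = $201.27
Taxable wages = $2279.58 − $201.27 = $2078.31
Federal income tax: $2078.31 × 0.237 = $492.56
State income tax: $2078.31 × 0.084 = $174.58
State unemployment insurance (employee share): cap not yet reached, full $2279.58 is subject → $2279.58 × 0.001 = $2.28
State disability insurance: $2279.58 × 0.008 = $18.24
Total deductions = $82.20 + $119.07 + $492.56 + $174.58 + $2.28 + $18.24 = $888.93
Net pay = $2279.58 − $888.93 = $1390.65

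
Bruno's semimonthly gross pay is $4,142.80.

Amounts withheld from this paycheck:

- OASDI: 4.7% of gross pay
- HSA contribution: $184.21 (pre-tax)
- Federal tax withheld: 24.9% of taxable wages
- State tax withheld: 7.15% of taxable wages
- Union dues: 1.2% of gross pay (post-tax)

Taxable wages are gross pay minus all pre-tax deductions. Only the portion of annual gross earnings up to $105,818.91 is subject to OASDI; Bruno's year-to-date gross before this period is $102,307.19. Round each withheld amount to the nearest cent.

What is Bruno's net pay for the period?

$2,475.10

HSA contribution: $184.21
Taxable wages = $4,142.80 − $184.21 = $3,958.59
State tax withheld: $3,958.59 × 0.0715 = $283.04
Federal tax withheld: $3,958.59 × 0.249 = $985.69
OASDI: only $105,818.91 − $102,307.19 = $3,511.72 of this check is subject → $3,511.72 × 0.047 = $165.05
Union dues: $4,142.80 × 0.012 = $49.71
Total deductions = $184.21 + $283.04 + $985.69 + $165.05 + $49.71 = $1,667.70
Net pay = $4,142.80 − $1,667.70 = $2,475.10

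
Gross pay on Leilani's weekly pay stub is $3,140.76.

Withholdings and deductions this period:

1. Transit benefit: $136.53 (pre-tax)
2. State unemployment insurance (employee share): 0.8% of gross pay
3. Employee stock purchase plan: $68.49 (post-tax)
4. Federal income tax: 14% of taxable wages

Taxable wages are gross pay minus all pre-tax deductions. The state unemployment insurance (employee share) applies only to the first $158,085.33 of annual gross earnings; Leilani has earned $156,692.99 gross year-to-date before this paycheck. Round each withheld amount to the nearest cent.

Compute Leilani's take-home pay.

$2,504.01

Transit benefit: $136.53
Taxable wages = $3,140.76 − $136.53 = $3,004.23
Federal income tax: $3,004.23 × 0.14 = $420.59
State unemployment insurance (employee share): only $158,085.33 − $156,692.99 = $1,392.34 of this check is subject → $1,392.34 × 0.008 = $11.14
Employee stock purchase plan: $68.49
Total deductions = $136.53 + $420.59 + $11.14 + $68.49 = $636.75
Net pay = $3,140.76 − $636.75 = $2,504.01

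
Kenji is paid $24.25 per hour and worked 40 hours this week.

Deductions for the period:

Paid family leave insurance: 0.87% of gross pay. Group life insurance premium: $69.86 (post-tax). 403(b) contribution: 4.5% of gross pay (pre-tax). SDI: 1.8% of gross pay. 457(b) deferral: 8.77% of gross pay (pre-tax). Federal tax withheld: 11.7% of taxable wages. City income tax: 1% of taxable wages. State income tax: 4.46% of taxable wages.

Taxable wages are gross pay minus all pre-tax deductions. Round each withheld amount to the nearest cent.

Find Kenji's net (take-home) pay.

Gross pay: 40 × $24.25 = $970.00
457(b) deferral: $970.00 × 0.0877 = $85.07
403(b) contribution: $970.00 × 0.045 = $43.65
Pre-tax total = $85.07 + $43.65 = $128.72
Taxable wages = $970.00 − $128.72 = $841.28
State income tax: $841.28 × 0.0446 = $37.52
Federal tax withheld: $841.28 × 0.117 = $98.43
City income tax: $841.28 × 0.01 = $8.41
Paid family leave insurance: $970.00 × 0.0087 = $8.44
SDI: $970.00 × 0.018 = $17.46
Group life insurance premium: $69.86
Total deductions = $85.07 + $43.65 + $37.52 + $98.43 + $8.41 + $8.44 + $17.46 + $69.86 = $368.84
Net pay = $970.00 − $368.84 = $601.16

$601.16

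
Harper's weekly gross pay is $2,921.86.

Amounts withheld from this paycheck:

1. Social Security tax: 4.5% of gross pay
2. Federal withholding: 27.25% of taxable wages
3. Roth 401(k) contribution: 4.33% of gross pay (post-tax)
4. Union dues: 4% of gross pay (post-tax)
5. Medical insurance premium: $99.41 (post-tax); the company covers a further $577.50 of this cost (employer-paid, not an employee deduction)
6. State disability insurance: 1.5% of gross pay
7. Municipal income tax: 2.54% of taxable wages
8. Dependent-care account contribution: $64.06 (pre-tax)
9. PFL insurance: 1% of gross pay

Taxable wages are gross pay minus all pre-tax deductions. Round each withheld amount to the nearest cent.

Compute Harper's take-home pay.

$1,459.13

Dependent-care account contribution: $64.06
Taxable wages = $2,921.86 − $64.06 = $2,857.80
Federal withholding: $2,857.80 × 0.2725 = $778.75
Municipal income tax: $2,857.80 × 0.0254 = $72.59
Social Security tax: $2,921.86 × 0.045 = $131.48
State disability insurance: $2,921.86 × 0.015 = $43.83
PFL insurance: $2,921.86 × 0.01 = $29.22
Roth 401(k) contribution: $2,921.86 × 0.0433 = $126.52
Union dues: $2,921.86 × 0.04 = $116.87
Medical insurance premium: $99.41
(Employer's $577.50 toward medical insurance premium is not withheld from the employee.)
Total deductions = $64.06 + $778.75 + $72.59 + $131.48 + $43.83 + $29.22 + $126.52 + $116.87 + $99.41 = $1,462.73
Net pay = $2,921.86 − $1,462.73 = $1,459.13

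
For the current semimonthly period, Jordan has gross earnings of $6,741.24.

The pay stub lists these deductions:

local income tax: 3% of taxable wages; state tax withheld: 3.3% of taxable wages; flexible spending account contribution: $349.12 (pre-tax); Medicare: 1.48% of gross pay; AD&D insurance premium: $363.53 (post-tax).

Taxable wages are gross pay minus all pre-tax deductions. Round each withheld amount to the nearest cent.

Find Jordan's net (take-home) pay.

$5,526.12

Flexible spending account contribution: $349.12
Taxable wages = $6,741.24 − $349.12 = $6,392.12
State tax withheld: $6,392.12 × 0.033 = $210.94
Local income tax: $6,392.12 × 0.03 = $191.76
Medicare: $6,741.24 × 0.0148 = $99.77
AD&D insurance premium: $363.53
Total deductions = $349.12 + $210.94 + $191.76 + $99.77 + $363.53 = $1,215.12
Net pay = $6,741.24 − $1,215.12 = $5,526.12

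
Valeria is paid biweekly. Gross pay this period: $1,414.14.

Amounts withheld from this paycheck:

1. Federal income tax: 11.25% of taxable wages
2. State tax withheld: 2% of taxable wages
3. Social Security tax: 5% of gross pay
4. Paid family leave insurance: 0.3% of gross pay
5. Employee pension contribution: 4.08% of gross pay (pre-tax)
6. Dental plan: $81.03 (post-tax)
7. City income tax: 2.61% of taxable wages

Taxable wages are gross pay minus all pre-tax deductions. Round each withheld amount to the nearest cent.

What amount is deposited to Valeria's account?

Employee pension contribution: $1,414.14 × 0.0408 = $57.70
Taxable wages = $1,414.14 − $57.70 = $1,356.44
Federal income tax: $1,356.44 × 0.1125 = $152.60
City income tax: $1,356.44 × 0.0261 = $35.40
State tax withheld: $1,356.44 × 0.02 = $27.13
Paid family leave insurance: $1,414.14 × 0.003 = $4.24
Social Security tax: $1,414.14 × 0.05 = $70.71
Dental plan: $81.03
Total deductions = $57.70 + $152.60 + $35.40 + $27.13 + $4.24 + $70.71 + $81.03 = $428.81
Net pay = $1,414.14 − $428.81 = $985.33

$985.33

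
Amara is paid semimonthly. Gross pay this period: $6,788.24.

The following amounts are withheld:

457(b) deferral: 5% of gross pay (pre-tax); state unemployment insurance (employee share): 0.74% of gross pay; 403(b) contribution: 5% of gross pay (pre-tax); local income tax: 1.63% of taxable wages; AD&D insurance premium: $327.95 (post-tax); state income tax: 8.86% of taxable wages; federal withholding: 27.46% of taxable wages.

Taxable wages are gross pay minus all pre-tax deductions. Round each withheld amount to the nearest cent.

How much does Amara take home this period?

$3,412.72

457(b) deferral: $6,788.24 × 0.05 = $339.41
403(b) contribution: $6,788.24 × 0.05 = $339.41
Pre-tax total = $339.41 + $339.41 = $678.82
Taxable wages = $6,788.24 − $678.82 = $6,109.42
State income tax: $6,109.42 × 0.0886 = $541.29
Federal withholding: $6,109.42 × 0.2746 = $1,677.65
Local income tax: $6,109.42 × 0.0163 = $99.58
State unemployment insurance (employee share): $6,788.24 × 0.0074 = $50.23
AD&D insurance premium: $327.95
Total deductions = $339.41 + $339.41 + $541.29 + $1,677.65 + $99.58 + $50.23 + $327.95 = $3,375.52
Net pay = $6,788.24 − $3,375.52 = $3,412.72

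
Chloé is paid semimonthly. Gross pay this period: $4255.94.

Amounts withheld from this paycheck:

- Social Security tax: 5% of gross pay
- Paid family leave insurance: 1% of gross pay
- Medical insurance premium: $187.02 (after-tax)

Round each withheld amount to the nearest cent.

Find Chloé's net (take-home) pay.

$3813.56

Social Security tax: $4255.94 × 0.05 = $212.80
Paid family leave insurance: $4255.94 × 0.01 = $42.56
Medical insurance premium: $187.02
Total deductions = $212.80 + $42.56 + $187.02 = $442.38
Net pay = $4255.94 − $442.38 = $3813.56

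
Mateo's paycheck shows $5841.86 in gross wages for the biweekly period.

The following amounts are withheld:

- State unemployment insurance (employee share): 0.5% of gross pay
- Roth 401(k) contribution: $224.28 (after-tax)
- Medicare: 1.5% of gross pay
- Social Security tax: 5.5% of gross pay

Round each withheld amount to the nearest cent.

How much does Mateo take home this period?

Medicare: $5841.86 × 0.015 = $87.63
State unemployment insurance (employee share): $5841.86 × 0.005 = $29.21
Social Security tax: $5841.86 × 0.055 = $321.30
Roth 401(k) contribution: $224.28
Total deductions = $87.63 + $29.21 + $321.30 + $224.28 = $662.42
Net pay = $5841.86 − $662.42 = $5179.44

$5179.44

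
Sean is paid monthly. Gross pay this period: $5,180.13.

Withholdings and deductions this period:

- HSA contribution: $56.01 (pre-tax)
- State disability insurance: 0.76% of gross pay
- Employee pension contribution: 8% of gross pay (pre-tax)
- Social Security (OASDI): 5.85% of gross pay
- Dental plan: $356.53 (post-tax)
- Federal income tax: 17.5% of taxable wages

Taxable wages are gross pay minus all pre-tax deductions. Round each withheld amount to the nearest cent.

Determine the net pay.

Employee pension contribution: $5,180.13 × 0.08 = $414.41
HSA contribution: $56.01
Pre-tax total = $414.41 + $56.01 = $470.42
Taxable wages = $5,180.13 − $470.42 = $4,709.71
Federal income tax: $4,709.71 × 0.175 = $824.20
Social Security (OASDI): $5,180.13 × 0.0585 = $303.04
State disability insurance: $5,180.13 × 0.0076 = $39.37
Dental plan: $356.53
Total deductions = $414.41 + $56.01 + $824.20 + $303.04 + $39.37 + $356.53 = $1,993.56
Net pay = $5,180.13 − $1,993.56 = $3,186.57

$3,186.57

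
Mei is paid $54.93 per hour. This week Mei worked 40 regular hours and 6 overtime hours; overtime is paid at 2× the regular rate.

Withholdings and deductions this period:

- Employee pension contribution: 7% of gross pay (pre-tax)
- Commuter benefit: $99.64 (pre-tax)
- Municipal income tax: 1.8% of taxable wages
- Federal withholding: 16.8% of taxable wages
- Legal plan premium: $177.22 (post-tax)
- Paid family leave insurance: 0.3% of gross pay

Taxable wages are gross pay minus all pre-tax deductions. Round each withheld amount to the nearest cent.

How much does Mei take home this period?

Regular pay: 40 × $54.93 = $2197.20
Overtime pay: 6 × $54.93 × 2 = $659.16
Gross pay = $2197.20 + $659.16 = $2856.36
Commuter benefit: $99.64
Employee pension contribution: $2856.36 × 0.07 = $199.95
Pre-tax total = $99.64 + $199.95 = $299.59
Taxable wages = $2856.36 − $299.59 = $2556.77
Municipal income tax: $2556.77 × 0.018 = $46.02
Federal withholding: $2556.77 × 0.168 = $429.54
Paid family leave insurance: $2856.36 × 0.003 = $8.57
Legal plan premium: $177.22
Total deductions = $99.64 + $199.95 + $46.02 + $429.54 + $8.57 + $177.22 = $960.94
Net pay = $2856.36 − $960.94 = $1895.42

$1895.42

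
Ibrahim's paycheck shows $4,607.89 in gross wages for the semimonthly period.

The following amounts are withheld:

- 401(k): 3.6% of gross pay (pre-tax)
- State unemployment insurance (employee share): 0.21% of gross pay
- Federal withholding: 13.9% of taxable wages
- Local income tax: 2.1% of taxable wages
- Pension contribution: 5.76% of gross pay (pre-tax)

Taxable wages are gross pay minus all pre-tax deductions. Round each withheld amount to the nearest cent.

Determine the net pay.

$3,498.66

Pension contribution: $4,607.89 × 0.0576 = $265.41
401(k): $4,607.89 × 0.036 = $165.88
Pre-tax total = $265.41 + $165.88 = $431.29
Taxable wages = $4,607.89 − $431.29 = $4,176.60
Local income tax: $4,176.60 × 0.021 = $87.71
Federal withholding: $4,176.60 × 0.139 = $580.55
State unemployment insurance (employee share): $4,607.89 × 0.0021 = $9.68
Total deductions = $265.41 + $165.88 + $87.71 + $580.55 + $9.68 = $1,109.23
Net pay = $4,607.89 − $1,109.23 = $3,498.66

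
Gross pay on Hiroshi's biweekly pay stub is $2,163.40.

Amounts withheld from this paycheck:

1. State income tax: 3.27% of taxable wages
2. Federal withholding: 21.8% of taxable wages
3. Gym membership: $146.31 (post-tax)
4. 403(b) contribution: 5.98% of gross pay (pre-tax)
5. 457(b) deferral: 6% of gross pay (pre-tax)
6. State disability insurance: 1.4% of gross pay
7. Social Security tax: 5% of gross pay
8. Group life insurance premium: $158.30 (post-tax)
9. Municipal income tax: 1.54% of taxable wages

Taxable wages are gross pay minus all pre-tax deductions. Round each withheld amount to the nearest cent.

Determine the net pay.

457(b) deferral: $2,163.40 × 0.06 = $129.80
403(b) contribution: $2,163.40 × 0.0598 = $129.37
Pre-tax total = $129.80 + $129.37 = $259.17
Taxable wages = $2,163.40 − $259.17 = $1,904.23
Federal withholding: $1,904.23 × 0.218 = $415.12
Municipal income tax: $1,904.23 × 0.0154 = $29.33
State income tax: $1,904.23 × 0.0327 = $62.27
State disability insurance: $2,163.40 × 0.014 = $30.29
Social Security tax: $2,163.40 × 0.05 = $108.17
Group life insurance premium: $158.30
Gym membership: $146.31
Total deductions = $129.80 + $129.37 + $415.12 + $29.33 + $62.27 + $30.29 + $108.17 + $158.30 + $146.31 = $1,208.96
Net pay = $2,163.40 − $1,208.96 = $954.44

$954.44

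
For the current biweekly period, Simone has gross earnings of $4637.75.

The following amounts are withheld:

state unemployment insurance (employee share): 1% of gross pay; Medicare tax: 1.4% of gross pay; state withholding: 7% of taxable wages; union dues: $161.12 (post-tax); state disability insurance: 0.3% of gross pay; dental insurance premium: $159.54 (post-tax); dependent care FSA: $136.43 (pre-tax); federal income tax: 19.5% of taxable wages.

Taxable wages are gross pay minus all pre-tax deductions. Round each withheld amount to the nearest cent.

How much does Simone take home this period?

$2862.59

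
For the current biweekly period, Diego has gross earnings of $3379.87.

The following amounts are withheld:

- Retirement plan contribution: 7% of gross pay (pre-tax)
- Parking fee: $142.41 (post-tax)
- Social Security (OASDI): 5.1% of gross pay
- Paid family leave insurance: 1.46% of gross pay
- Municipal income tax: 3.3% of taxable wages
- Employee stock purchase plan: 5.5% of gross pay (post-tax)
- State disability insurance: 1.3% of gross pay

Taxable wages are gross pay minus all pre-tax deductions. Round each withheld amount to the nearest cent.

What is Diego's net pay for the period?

$2445.59

Retirement plan contribution: $3379.87 × 0.07 = $236.59
Taxable wages = $3379.87 − $236.59 = $3143.28
Municipal income tax: $3143.28 × 0.033 = $103.73
State disability insurance: $3379.87 × 0.013 = $43.94
Social Security (OASDI): $3379.87 × 0.051 = $172.37
Paid family leave insurance: $3379.87 × 0.0146 = $49.35
Parking fee: $142.41
Employee stock purchase plan: $3379.87 × 0.055 = $185.89
Total deductions = $236.59 + $103.73 + $43.94 + $172.37 + $49.35 + $142.41 + $185.89 = $934.28
Net pay = $3379.87 − $934.28 = $2445.59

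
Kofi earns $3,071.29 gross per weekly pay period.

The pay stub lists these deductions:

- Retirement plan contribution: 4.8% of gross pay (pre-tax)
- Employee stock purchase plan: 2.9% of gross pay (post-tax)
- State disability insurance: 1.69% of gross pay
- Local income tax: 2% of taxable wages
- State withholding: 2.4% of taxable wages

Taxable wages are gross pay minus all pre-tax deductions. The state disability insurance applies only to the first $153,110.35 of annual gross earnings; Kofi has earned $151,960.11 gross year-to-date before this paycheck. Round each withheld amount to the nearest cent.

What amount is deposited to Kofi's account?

Retirement plan contribution: $3,071.29 × 0.048 = $147.42
Taxable wages = $3,071.29 − $147.42 = $2,923.87
Local income tax: $2,923.87 × 0.02 = $58.48
State withholding: $2,923.87 × 0.024 = $70.17
State disability insurance: only $153,110.35 − $151,960.11 = $1,150.24 of this check is subject → $1,150.24 × 0.0169 = $19.44
Employee stock purchase plan: $3,071.29 × 0.029 = $89.07
Total deductions = $147.42 + $58.48 + $70.17 + $19.44 + $89.07 = $384.58
Net pay = $3,071.29 − $384.58 = $2,686.71

$2,686.71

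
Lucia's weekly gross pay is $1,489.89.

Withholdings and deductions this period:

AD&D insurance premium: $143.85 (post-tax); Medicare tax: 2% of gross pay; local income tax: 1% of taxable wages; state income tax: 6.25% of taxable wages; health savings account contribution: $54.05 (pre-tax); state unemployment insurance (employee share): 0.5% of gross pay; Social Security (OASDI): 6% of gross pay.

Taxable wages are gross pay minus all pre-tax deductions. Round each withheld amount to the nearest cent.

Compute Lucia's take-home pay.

$1,061.25

Health savings account contribution: $54.05
Taxable wages = $1,489.89 − $54.05 = $1,435.84
Local income tax: $1,435.84 × 0.01 = $14.36
State income tax: $1,435.84 × 0.0625 = $89.74
State unemployment insurance (employee share): $1,489.89 × 0.005 = $7.45
Medicare tax: $1,489.89 × 0.02 = $29.80
Social Security (OASDI): $1,489.89 × 0.06 = $89.39
AD&D insurance premium: $143.85
Total deductions = $54.05 + $14.36 + $89.74 + $7.45 + $29.80 + $89.39 + $143.85 = $428.64
Net pay = $1,489.89 − $428.64 = $1,061.25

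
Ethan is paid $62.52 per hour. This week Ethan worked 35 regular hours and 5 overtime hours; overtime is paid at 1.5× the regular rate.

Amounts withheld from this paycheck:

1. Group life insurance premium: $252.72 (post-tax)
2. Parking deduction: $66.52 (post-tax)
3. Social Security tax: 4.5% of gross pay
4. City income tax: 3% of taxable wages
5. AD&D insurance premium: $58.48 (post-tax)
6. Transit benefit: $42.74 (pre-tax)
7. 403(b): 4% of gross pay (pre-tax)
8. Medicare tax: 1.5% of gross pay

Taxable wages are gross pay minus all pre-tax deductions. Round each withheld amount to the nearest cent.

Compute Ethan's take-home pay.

Regular pay: 35 × $62.52 = $2,188.20
Overtime pay: 5 × $62.52 × 1.5 = $468.90
Gross pay = $2,188.20 + $468.90 = $2,657.10
403(b): $2,657.10 × 0.04 = $106.28
Transit benefit: $42.74
Pre-tax total = $106.28 + $42.74 = $149.02
Taxable wages = $2,657.10 − $149.02 = $2,508.08
City income tax: $2,508.08 × 0.03 = $75.24
Medicare tax: $2,657.10 × 0.015 = $39.86
Social Security tax: $2,657.10 × 0.045 = $119.57
Group life insurance premium: $252.72
AD&D insurance premium: $58.48
Parking deduction: $66.52
Total deductions = $106.28 + $42.74 + $75.24 + $39.86 + $119.57 + $252.72 + $58.48 + $66.52 = $761.41
Net pay = $2,657.10 − $761.41 = $1,895.69

$1,895.69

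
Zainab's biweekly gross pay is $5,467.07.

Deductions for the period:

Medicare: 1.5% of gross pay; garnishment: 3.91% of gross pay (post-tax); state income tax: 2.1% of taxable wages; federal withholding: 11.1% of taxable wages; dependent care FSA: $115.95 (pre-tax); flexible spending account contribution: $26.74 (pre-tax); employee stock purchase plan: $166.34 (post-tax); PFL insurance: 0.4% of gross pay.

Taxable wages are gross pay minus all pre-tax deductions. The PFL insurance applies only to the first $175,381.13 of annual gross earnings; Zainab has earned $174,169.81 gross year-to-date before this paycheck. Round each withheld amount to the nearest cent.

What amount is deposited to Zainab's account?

Dependent care FSA: $115.95
Flexible spending account contribution: $26.74
Pre-tax total = $115.95 + $26.74 = $142.69
Taxable wages = $5,467.07 − $142.69 = $5,324.38
Federal withholding: $5,324.38 × 0.111 = $591.01
State income tax: $5,324.38 × 0.021 = $111.81
Medicare: $5,467.07 × 0.015 = $82.01
PFL insurance: only $175,381.13 − $174,169.81 = $1,211.32 of this check is subject → $1,211.32 × 0.004 = $4.85
Employee stock purchase plan: $166.34
Garnishment: $5,467.07 × 0.0391 = $213.76
Total deductions = $115.95 + $26.74 + $591.01 + $111.81 + $82.01 + $4.85 + $166.34 + $213.76 = $1,312.47
Net pay = $5,467.07 − $1,312.47 = $4,154.60

$4,154.60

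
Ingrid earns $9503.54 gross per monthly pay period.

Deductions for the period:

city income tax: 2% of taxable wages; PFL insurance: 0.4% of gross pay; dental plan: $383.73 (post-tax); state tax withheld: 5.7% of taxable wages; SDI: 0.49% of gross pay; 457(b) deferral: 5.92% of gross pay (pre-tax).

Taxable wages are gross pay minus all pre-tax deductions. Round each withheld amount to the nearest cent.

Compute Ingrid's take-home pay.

$7784.17

457(b) deferral: $9503.54 × 0.0592 = $562.61
Taxable wages = $9503.54 − $562.61 = $8940.93
City income tax: $8940.93 × 0.02 = $178.82
State tax withheld: $8940.93 × 0.057 = $509.63
PFL insurance: $9503.54 × 0.004 = $38.01
SDI: $9503.54 × 0.0049 = $46.57
Dental plan: $383.73
Total deductions = $562.61 + $178.82 + $509.63 + $38.01 + $46.57 + $383.73 = $1719.37
Net pay = $9503.54 − $1719.37 = $7784.17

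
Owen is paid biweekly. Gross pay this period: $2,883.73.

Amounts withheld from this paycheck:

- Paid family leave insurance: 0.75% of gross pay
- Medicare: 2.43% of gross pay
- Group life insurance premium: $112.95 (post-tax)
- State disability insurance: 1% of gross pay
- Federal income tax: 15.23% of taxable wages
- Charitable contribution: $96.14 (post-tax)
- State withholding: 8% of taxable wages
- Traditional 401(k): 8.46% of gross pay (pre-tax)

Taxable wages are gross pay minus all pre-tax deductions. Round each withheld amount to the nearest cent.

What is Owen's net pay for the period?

$1,696.92

Traditional 401(k): $2,883.73 × 0.0846 = $243.96
Taxable wages = $2,883.73 − $243.96 = $2,639.77
Federal income tax: $2,639.77 × 0.1523 = $402.04
State withholding: $2,639.77 × 0.08 = $211.18
State disability insurance: $2,883.73 × 0.01 = $28.84
Paid family leave insurance: $2,883.73 × 0.0075 = $21.63
Medicare: $2,883.73 × 0.0243 = $70.07
Group life insurance premium: $112.95
Charitable contribution: $96.14
Total deductions = $243.96 + $402.04 + $211.18 + $28.84 + $21.63 + $70.07 + $112.95 + $96.14 = $1,186.81
Net pay = $2,883.73 − $1,186.81 = $1,696.92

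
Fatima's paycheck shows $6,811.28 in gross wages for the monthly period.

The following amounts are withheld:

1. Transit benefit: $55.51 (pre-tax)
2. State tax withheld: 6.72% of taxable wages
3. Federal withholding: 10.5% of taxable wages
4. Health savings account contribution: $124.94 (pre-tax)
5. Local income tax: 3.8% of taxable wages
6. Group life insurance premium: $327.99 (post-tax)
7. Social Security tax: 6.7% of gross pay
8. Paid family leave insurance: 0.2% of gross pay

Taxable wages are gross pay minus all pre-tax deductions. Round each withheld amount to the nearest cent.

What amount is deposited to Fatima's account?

Health savings account contribution: $124.94
Transit benefit: $55.51
Pre-tax total = $124.94 + $55.51 = $180.45
Taxable wages = $6,811.28 − $180.45 = $6,630.83
Local income tax: $6,630.83 × 0.038 = $251.97
State tax withheld: $6,630.83 × 0.0672 = $445.59
Federal withholding: $6,630.83 × 0.105 = $696.24
Social Security tax: $6,811.28 × 0.067 = $456.36
Paid family leave insurance: $6,811.28 × 0.002 = $13.62
Group life insurance premium: $327.99
Total deductions = $124.94 + $55.51 + $251.97 + $445.59 + $696.24 + $456.36 + $13.62 + $327.99 = $2,372.22
Net pay = $6,811.28 − $2,372.22 = $4,439.06

$4,439.06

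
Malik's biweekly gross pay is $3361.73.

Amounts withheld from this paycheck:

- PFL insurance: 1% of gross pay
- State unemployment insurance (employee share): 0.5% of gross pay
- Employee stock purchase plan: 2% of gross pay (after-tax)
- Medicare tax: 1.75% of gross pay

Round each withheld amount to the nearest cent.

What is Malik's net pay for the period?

$3185.24

Medicare tax: $3361.73 × 0.0175 = $58.83
PFL insurance: $3361.73 × 0.01 = $33.62
State unemployment insurance (employee share): $3361.73 × 0.005 = $16.81
Employee stock purchase plan: $3361.73 × 0.02 = $67.23
Total deductions = $58.83 + $33.62 + $16.81 + $67.23 = $176.49
Net pay = $3361.73 − $176.49 = $3185.24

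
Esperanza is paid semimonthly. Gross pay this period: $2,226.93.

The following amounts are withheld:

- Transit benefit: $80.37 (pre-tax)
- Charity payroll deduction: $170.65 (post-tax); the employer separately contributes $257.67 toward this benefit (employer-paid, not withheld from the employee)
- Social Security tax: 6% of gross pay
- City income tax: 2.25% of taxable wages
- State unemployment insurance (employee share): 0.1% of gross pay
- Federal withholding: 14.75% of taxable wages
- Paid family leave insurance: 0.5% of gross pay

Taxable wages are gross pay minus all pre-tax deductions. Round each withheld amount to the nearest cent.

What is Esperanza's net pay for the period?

$1,464.01

Transit benefit: $80.37
Taxable wages = $2,226.93 − $80.37 = $2,146.56
City income tax: $2,146.56 × 0.0225 = $48.30
Federal withholding: $2,146.56 × 0.1475 = $316.62
Paid family leave insurance: $2,226.93 × 0.005 = $11.13
State unemployment insurance (employee share): $2,226.93 × 0.001 = $2.23
Social Security tax: $2,226.93 × 0.06 = $133.62
Charity payroll deduction: $170.65
(Employer's $257.67 toward charity payroll deduction is not withheld from the employee.)
Total deductions = $80.37 + $48.30 + $316.62 + $11.13 + $2.23 + $133.62 + $170.65 = $762.92
Net pay = $2,226.93 − $762.92 = $1,464.01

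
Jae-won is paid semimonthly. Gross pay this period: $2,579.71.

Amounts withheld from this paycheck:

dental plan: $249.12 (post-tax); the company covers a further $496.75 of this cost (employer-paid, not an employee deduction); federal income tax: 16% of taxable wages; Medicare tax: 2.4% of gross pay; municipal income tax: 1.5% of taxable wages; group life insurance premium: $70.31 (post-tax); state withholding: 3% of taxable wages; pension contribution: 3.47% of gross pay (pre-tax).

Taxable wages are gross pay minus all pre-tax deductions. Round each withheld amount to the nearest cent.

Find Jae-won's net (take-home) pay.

Pension contribution: $2,579.71 × 0.0347 = $89.52
Taxable wages = $2,579.71 − $89.52 = $2,490.19
Municipal income tax: $2,490.19 × 0.015 = $37.35
State withholding: $2,490.19 × 0.03 = $74.71
Federal income tax: $2,490.19 × 0.16 = $398.43
Medicare tax: $2,579.71 × 0.024 = $61.91
Dental plan: $249.12
Group life insurance premium: $70.31
(Employer's $496.75 toward dental plan is not withheld from the employee.)
Total deductions = $89.52 + $37.35 + $74.71 + $398.43 + $61.91 + $249.12 + $70.31 = $981.35
Net pay = $2,579.71 − $981.35 = $1,598.36

$1,598.36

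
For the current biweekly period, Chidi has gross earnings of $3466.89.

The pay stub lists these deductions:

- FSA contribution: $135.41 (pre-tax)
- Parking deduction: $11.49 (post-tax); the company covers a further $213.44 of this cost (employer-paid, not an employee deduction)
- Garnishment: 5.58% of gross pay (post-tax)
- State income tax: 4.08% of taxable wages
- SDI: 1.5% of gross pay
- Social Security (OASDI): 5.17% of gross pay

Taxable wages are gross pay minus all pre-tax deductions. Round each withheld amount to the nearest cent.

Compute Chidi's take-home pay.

$2759.38

FSA contribution: $135.41
Taxable wages = $3466.89 − $135.41 = $3331.48
State income tax: $3331.48 × 0.0408 = $135.92
SDI: $3466.89 × 0.015 = $52.00
Social Security (OASDI): $3466.89 × 0.0517 = $179.24
Parking deduction: $11.49
Garnishment: $3466.89 × 0.0558 = $193.45
(Employer's $213.44 toward parking deduction is not withheld from the employee.)
Total deductions = $135.41 + $135.92 + $52.00 + $179.24 + $11.49 + $193.45 = $707.51
Net pay = $3466.89 − $707.51 = $2759.38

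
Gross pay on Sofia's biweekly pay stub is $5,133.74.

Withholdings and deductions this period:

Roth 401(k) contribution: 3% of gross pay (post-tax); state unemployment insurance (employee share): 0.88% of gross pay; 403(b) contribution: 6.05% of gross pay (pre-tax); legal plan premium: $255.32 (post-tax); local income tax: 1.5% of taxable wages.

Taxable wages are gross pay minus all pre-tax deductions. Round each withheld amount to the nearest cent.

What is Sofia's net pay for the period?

403(b) contribution: $5,133.74 × 0.0605 = $310.59
Taxable wages = $5,133.74 − $310.59 = $4,823.15
Local income tax: $4,823.15 × 0.015 = $72.35
State unemployment insurance (employee share): $5,133.74 × 0.0088 = $45.18
Legal plan premium: $255.32
Roth 401(k) contribution: $5,133.74 × 0.03 = $154.01
Total deductions = $310.59 + $72.35 + $45.18 + $255.32 + $154.01 = $837.45
Net pay = $5,133.74 − $837.45 = $4,296.29

$4,296.29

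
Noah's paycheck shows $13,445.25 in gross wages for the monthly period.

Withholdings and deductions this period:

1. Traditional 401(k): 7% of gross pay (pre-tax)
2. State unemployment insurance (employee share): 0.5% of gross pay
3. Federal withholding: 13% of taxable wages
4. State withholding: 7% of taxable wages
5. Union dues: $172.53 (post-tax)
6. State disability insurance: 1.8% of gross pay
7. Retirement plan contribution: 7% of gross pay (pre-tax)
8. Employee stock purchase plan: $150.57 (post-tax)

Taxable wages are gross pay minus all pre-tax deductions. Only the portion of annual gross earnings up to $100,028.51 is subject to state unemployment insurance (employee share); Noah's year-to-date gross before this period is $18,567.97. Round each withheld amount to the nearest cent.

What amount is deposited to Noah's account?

$8,617.99

Traditional 401(k): $13,445.25 × 0.07 = $941.17
Retirement plan contribution: $13,445.25 × 0.07 = $941.17
Pre-tax total = $941.17 + $941.17 = $1,882.34
Taxable wages = $13,445.25 − $1,882.34 = $11,562.91
Federal withholding: $11,562.91 × 0.13 = $1,503.18
State withholding: $11,562.91 × 0.07 = $809.40
State disability insurance: $13,445.25 × 0.018 = $242.01
State unemployment insurance (employee share): cap not yet reached, full $13,445.25 is subject → $13,445.25 × 0.005 = $67.23
Employee stock purchase plan: $150.57
Union dues: $172.53
Total deductions = $941.17 + $941.17 + $1,503.18 + $809.40 + $242.01 + $67.23 + $150.57 + $172.53 = $4,827.26
Net pay = $13,445.25 − $4,827.26 = $8,617.99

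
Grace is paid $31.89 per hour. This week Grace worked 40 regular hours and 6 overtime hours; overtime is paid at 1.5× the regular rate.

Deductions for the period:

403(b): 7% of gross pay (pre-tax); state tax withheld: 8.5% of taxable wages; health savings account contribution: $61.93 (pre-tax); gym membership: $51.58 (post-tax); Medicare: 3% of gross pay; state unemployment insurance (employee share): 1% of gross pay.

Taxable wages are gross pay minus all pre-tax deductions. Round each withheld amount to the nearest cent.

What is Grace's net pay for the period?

Regular pay: 40 × $31.89 = $1,275.60
Overtime pay: 6 × $31.89 × 1.5 = $287.01
Gross pay = $1,275.60 + $287.01 = $1,562.61
Health savings account contribution: $61.93
403(b): $1,562.61 × 0.07 = $109.38
Pre-tax total = $61.93 + $109.38 = $171.31
Taxable wages = $1,562.61 − $171.31 = $1,391.30
State tax withheld: $1,391.30 × 0.085 = $118.26
State unemployment insurance (employee share): $1,562.61 × 0.01 = $15.63
Medicare: $1,562.61 × 0.03 = $46.88
Gym membership: $51.58
Total deductions = $61.93 + $109.38 + $118.26 + $15.63 + $46.88 + $51.58 = $403.66
Net pay = $1,562.61 − $403.66 = $1,158.95

$1,158.95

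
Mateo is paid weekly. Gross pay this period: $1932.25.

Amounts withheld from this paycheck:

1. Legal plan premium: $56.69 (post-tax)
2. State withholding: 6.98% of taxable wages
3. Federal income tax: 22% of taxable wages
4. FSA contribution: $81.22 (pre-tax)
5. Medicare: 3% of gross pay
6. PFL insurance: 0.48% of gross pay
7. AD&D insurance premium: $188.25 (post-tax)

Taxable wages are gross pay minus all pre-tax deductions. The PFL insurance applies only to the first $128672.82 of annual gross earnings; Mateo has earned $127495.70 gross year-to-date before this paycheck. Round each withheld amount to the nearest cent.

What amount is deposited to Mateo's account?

$1006.04

FSA contribution: $81.22
Taxable wages = $1932.25 − $81.22 = $1851.03
Federal income tax: $1851.03 × 0.22 = $407.23
State withholding: $1851.03 × 0.0698 = $129.20
PFL insurance: only $128672.82 − $127495.70 = $1177.12 of this check is subject → $1177.12 × 0.0048 = $5.65
Medicare: $1932.25 × 0.03 = $57.97
AD&D insurance premium: $188.25
Legal plan premium: $56.69
Total deductions = $81.22 + $407.23 + $129.20 + $5.65 + $57.97 + $188.25 + $56.69 = $926.21
Net pay = $1932.25 − $926.21 = $1006.04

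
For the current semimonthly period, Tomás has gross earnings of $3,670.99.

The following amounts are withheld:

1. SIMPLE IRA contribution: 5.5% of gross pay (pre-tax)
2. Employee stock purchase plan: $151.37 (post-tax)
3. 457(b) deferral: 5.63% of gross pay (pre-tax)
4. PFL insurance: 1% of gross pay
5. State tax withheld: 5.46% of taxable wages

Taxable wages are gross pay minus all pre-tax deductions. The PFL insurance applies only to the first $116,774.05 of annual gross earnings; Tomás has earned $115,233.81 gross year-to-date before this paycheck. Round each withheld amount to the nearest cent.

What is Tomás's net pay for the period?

$2,917.51

SIMPLE IRA contribution: $3,670.99 × 0.055 = $201.90
457(b) deferral: $3,670.99 × 0.0563 = $206.68
Pre-tax total = $201.90 + $206.68 = $408.58
Taxable wages = $3,670.99 − $408.58 = $3,262.41
State tax withheld: $3,262.41 × 0.0546 = $178.13
PFL insurance: only $116,774.05 − $115,233.81 = $1,540.24 of this check is subject → $1,540.24 × 0.01 = $15.40
Employee stock purchase plan: $151.37
Total deductions = $201.90 + $206.68 + $178.13 + $15.40 + $151.37 = $753.48
Net pay = $3,670.99 − $753.48 = $2,917.51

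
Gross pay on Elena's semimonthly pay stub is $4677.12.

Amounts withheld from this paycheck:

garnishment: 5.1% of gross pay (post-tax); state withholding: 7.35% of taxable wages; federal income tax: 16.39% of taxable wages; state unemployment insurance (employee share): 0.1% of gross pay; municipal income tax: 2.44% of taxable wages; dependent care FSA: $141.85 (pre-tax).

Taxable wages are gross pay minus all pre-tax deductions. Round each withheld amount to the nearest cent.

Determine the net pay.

Dependent care FSA: $141.85
Taxable wages = $4677.12 − $141.85 = $4535.27
Federal income tax: $4535.27 × 0.1639 = $743.33
State withholding: $4535.27 × 0.0735 = $333.34
Municipal income tax: $4535.27 × 0.0244 = $110.66
State unemployment insurance (employee share): $4677.12 × 0.001 = $4.68
Garnishment: $4677.12 × 0.051 = $238.53
Total deductions = $141.85 + $743.33 + $333.34 + $110.66 + $4.68 + $238.53 = $1572.39
Net pay = $4677.12 − $1572.39 = $3104.73

$3104.73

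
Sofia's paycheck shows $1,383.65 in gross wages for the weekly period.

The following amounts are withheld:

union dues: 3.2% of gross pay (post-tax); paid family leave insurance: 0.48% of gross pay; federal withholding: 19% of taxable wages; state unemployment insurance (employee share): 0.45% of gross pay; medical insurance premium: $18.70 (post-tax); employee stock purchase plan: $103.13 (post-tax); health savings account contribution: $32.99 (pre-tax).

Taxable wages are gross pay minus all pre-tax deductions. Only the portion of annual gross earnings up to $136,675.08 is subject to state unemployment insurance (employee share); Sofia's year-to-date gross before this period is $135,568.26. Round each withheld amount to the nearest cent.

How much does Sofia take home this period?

Health savings account contribution: $32.99
Taxable wages = $1,383.65 − $32.99 = $1,350.66
Federal withholding: $1,350.66 × 0.19 = $256.63
State unemployment insurance (employee share): only $136,675.08 − $135,568.26 = $1,106.82 of this check is subject → $1,106.82 × 0.0045 = $4.98
Paid family leave insurance: $1,383.65 × 0.0048 = $6.64
Employee stock purchase plan: $103.13
Medical insurance premium: $18.70
Union dues: $1,383.65 × 0.032 = $44.28
Total deductions = $32.99 + $256.63 + $4.98 + $6.64 + $103.13 + $18.70 + $44.28 = $467.35
Net pay = $1,383.65 − $467.35 = $916.30

$916.30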